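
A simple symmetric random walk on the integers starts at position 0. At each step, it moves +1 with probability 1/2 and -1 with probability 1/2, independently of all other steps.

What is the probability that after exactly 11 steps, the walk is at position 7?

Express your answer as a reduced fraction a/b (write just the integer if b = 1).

To reach position 7 after 11 steps: need 9 steps of +1 and 2 of -1.
Favorable paths: C(11,9) = 55
Total paths: 2^11 = 2048
P = 55/2048 = 55/2048

Answer: 55/2048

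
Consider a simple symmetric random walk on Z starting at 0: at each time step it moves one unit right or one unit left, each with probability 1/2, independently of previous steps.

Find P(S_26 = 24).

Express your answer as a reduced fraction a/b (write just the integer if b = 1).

To reach position 24 after 26 steps: need 25 steps of +1 and 1 of -1.
Favorable paths: C(26,25) = 26
Total paths: 2^26 = 67108864
P = 26/67108864 = 13/33554432

Answer: 13/33554432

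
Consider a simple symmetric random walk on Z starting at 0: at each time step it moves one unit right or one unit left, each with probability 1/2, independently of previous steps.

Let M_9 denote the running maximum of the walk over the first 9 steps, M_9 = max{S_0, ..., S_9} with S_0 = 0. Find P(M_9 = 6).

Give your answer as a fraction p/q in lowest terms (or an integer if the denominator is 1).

Answer: 9/512

Derivation:
Let M_9 = max(S_0,...,S_9). Use the reflection principle: for j ≥ 1, #{paths with M_9 ≥ j} = #{S_9 ≥ j} + #{S_9 ≥ j+1}.
By reflection, #{M_9 ≥ 6} = #{S_9 ≥ 6} + #{S_9 ≥ 7} = 10 + 10 = 20.
#{M_9 ≥ 7} = #{S_9 ≥ 7} + #{S_9 ≥ 8} = 10 + 1 = 11.
#{M_9 = 6} = 20 - 11 = 9.
P(M_9 = 6) = 9/512 = 9/512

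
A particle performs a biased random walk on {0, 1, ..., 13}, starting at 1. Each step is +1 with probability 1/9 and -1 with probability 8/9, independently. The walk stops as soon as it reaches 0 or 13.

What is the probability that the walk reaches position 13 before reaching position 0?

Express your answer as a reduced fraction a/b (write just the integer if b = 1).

Answer: 1/78536544841

Derivation:
Biased walk: p = 1/9, q = 8/9, r = q/p = 8
Gambler's ruin: P(hit 13 before 0 | start at 1) = (1 - r^a)/(1 - r^N)
r^1 = 8; r^13 = 549755813888
P = (1 - 8) / (1 - 549755813888) = -7 / -549755813887 = 1/78536544841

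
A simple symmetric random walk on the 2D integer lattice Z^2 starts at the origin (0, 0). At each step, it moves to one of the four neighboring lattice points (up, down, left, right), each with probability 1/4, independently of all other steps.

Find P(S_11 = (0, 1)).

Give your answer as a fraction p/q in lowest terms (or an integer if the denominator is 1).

Answer: 53361/1048576

Derivation:
Let h be the number of horizontal steps (so 11-h are vertical). To end at (0,1) need (h+0)/2 right-steps and ((11-h)+1)/2 up-steps.
Sum over h with 0 ≤ h ≤ 10, h ≡ 0 (mod 2), 11-h ≡ 1 (mod 2):
h=0: C(11,0)·C(0,0)·C(11,6) = 1·1·462 = 462
h=2: C(11,2)·C(2,1)·C(9,5) = 55·2·126 = 13860
h=4: C(11,4)·C(4,2)·C(7,4) = 330·6·35 = 69300
h=6: C(11,6)·C(6,3)·C(5,3) = 462·20·10 = 92400
h=8: C(11,8)·C(8,4)·C(3,2) = 165·70·3 = 34650
h=10: C(11,10)·C(10,5)·C(1,1) = 11·252·1 = 2772
Total favorable: 213444
Total paths: 4^11 = 4194304
P = 213444/4194304 = 53361/1048576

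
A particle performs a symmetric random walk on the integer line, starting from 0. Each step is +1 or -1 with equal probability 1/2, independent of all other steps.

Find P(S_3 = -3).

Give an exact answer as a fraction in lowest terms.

Answer: 1/8

Derivation:
To reach position -3 after 3 steps: need 0 steps of +1 and 3 of -1.
Favorable paths: C(3,0) = 1
Total paths: 2^3 = 8
P = 1/8 = 1/8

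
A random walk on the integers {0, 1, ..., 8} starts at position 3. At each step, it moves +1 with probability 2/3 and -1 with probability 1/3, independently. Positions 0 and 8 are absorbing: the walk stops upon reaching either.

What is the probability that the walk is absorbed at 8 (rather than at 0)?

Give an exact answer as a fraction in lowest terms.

Answer: 224/255

Derivation:
Biased walk: p = 2/3, q = 1/3, r = q/p = 1/2
Gambler's ruin: P(hit 8 before 0 | start at 3) = (1 - r^a)/(1 - r^N)
r^3 = 1/8; r^8 = 1/256
P = (1 - 1/8) / (1 - 1/256) = 7/8 / 255/256 = 224/255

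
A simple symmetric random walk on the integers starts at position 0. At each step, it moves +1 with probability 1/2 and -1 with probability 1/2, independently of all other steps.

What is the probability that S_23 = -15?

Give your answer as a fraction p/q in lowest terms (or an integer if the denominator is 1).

Answer: 8855/8388608

Derivation:
To reach position -15 after 23 steps: need 4 steps of +1 and 19 of -1.
Favorable paths: C(23,4) = 8855
Total paths: 2^23 = 8388608
P = 8855/8388608 = 8855/8388608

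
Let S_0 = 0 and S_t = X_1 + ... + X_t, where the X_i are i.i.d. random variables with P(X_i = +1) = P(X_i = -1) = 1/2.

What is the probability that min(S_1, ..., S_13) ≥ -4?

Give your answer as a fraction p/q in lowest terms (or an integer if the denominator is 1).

Answer: 6721/8192

Derivation:
Let f(t,s) = #length-t paths at position s with S_1..S_t all ≥ -4.
f(t,s) = f(t-1,s-1) + f(t-1,s+1) for s ≥ -4; f(t,s) = 0 for s < -4.
t=0: f(0,0)=1
t=1: f(1,-1)=1 f(1,1)=1
t=2: f(2,-2)=1 f(2,0)=2 f(2,2)=1
t=3: f(3,-3)=1 f(3,-1)=3 f(3,1)=3 f(3,3)=1
t=4: f(4,-4)=1 f(4,-2)=4 f(4,0)=6 f(4,2)=4 f(4,4)=1
t=5: f(5,-3)=5 f(5,-1)=10 f(5,1)=10 f(5,3)=5 f(5,5)=1
t=6: f(6,-4)=5 f(6,-2)=15 f(6,0)=20 f(6,2)=15 f(6,4)=6 f(6,6)=1
t=7: f(7,-3)=20 f(7,-1)=35 f(7,1)=35 f(7,3)=21 f(7,5)=7 f(7,7)=1
t=8: f(8,-4)=20 f(8,-2)=55 f(8,0)=70 f(8,2)=56 f(8,4)=28 f(8,6)=8 f(8,8)=1
t=9: f(9,-3)=75 f(9,-1)=125 f(9,1)=126 f(9,3)=84 f(9,5)=36 f(9,7)=9 f(9,9)=1
t=10: f(10,-4)=75 f(10,-2)=200 f(10,0)=251 f(10,2)=210 f(10,4)=120 f(10,6)=45 f(10,8)=10 f(10,10)=1
t=11: f(11,-3)=275 f(11,-1)=451 f(11,1)=461 f(11,3)=330 f(11,5)=165 f(11,7)=55 f(11,9)=11 f(11,11)=1
t=12: f(12,-4)=275 f(12,-2)=726 f(12,0)=912 f(12,2)=791 f(12,4)=495 f(12,6)=220 f(12,8)=66 f(12,10)=12 f(12,12)=1
t=13: f(13,-3)=1001 f(13,-1)=1638 f(13,1)=1703 f(13,3)=1286 f(13,5)=715 f(13,7)=286 f(13,9)=78 f(13,11)=13 f(13,13)=1
Σ_s f(13,s) = 6721
P = 6721/8192 = 6721/8192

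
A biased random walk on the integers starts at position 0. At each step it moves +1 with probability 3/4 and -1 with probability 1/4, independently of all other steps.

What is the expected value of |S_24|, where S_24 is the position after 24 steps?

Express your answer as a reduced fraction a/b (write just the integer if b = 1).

S_24 takes values m ≡ 0 (mod 2) with |m| ≤ 24; P(S_24=m) = C(24,(24+m)/2) · (3/4)^((24+m)/2) · (1/4)^((24-m)/2).
Distribution: P(S=-24)=1/281474976710656, P(S=-22)=9/35184372088832, P(S=-20)=621/70368744177664, P(S=-18)=6831/35184372088832, P(S=-16)=430353/140737488355328, P(S=-14)=1291059/35184372088832, P(S=-12)=24530121/70368744177664, P(S=-10)=94616181/35184372088832, P(S=-8)=4825425231/281474976710656, P(S=-6)=1608475077/17592186044416, P(S=-4)=14476275693/35184372088832, P(S=-2)=27636526323/17592186044416, P(S=0)=359274842199/70368744177664, P(S=2)=248728736907/17592186044416, P(S=4)=1172578331133/35184372088832, P(S=6)=1172578331133/17592186044416, P(S=8)=31659614940591/281474976710656, P(S=10)=5586990871869/35184372088832, P(S=12)=13036312034361/70368744177664, P(S=14)=6175095174171/35184372088832, P(S=16)=18525285522513/140737488355328, P(S=18)=2646469360359/35184372088832, P(S=20)=2165293113021/70368744177664, P(S=22)=282429536481/35184372088832, P(S=24)=282429536481/281474976710656
E[|S_24|] = Σ_m |m|·P(S_24=m) = 105649962067677/8796093022208

Answer: 105649962067677/8796093022208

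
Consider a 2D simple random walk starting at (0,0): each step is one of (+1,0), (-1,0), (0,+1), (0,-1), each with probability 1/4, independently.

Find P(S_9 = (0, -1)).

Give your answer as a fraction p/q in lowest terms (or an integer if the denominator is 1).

Let h be the number of horizontal steps (so 9-h are vertical). To end at (0,-1) need (h+0)/2 right-steps and ((9-h)-1)/2 up-steps.
Sum over h with 0 ≤ h ≤ 8, h ≡ 0 (mod 2), 9-h ≡ 1 (mod 2):
h=0: C(9,0)·C(0,0)·C(9,4) = 1·1·126 = 126
h=2: C(9,2)·C(2,1)·C(7,3) = 36·2·35 = 2520
h=4: C(9,4)·C(4,2)·C(5,2) = 126·6·10 = 7560
h=6: C(9,6)·C(6,3)·C(3,1) = 84·20·3 = 5040
h=8: C(9,8)·C(8,4)·C(1,0) = 9·70·1 = 630
Total favorable: 15876
Total paths: 4^9 = 262144
P = 15876/262144 = 3969/65536

Answer: 3969/65536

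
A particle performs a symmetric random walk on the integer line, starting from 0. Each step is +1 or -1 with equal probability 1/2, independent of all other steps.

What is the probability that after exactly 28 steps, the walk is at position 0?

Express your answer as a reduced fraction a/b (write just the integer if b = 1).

Answer: 5014575/33554432

Derivation:
To return to 0 after 28 steps: need exactly 14 steps of +1 and 14 of -1.
Favorable paths: C(28,14) = 40116600
Total paths: 2^28 = 268435456
P = 40116600/268435456 = 5014575/33554432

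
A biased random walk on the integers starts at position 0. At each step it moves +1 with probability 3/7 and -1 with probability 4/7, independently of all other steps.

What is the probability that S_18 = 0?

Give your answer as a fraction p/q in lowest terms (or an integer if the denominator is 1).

To be at 0 after 18 steps: need exactly 9 steps of +1 and 9 of -1.
Number of such sequences: C(18,9) = 48620
Each has probability (3/7)^9 · (4/7)^9 = 5159780352/1628413597910449
P = 48620 · 5159780352/1628413597910449 = 250868520714240/1628413597910449

Answer: 250868520714240/1628413597910449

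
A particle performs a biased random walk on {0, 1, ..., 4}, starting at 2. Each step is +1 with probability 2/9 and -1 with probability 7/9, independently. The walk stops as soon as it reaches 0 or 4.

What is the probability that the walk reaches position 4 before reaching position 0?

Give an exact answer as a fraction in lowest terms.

Answer: 4/53

Derivation:
Biased walk: p = 2/9, q = 7/9, r = q/p = 7/2
Gambler's ruin: P(hit 4 before 0 | start at 2) = (1 - r^a)/(1 - r^N)
r^2 = 49/4; r^4 = 2401/16
P = (1 - 49/4) / (1 - 2401/16) = -45/4 / -2385/16 = 4/53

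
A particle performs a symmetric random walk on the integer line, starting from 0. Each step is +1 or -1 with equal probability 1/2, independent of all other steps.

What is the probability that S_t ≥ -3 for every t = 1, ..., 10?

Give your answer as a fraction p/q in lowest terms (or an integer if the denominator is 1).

Let f(t,s) = #length-t paths at position s with S_1..S_t all ≥ -3.
f(t,s) = f(t-1,s-1) + f(t-1,s+1) for s ≥ -3; f(t,s) = 0 for s < -3.
t=0: f(0,0)=1
t=1: f(1,-1)=1 f(1,1)=1
t=2: f(2,-2)=1 f(2,0)=2 f(2,2)=1
t=3: f(3,-3)=1 f(3,-1)=3 f(3,1)=3 f(3,3)=1
t=4: f(4,-2)=4 f(4,0)=6 f(4,2)=4 f(4,4)=1
t=5: f(5,-3)=4 f(5,-1)=10 f(5,1)=10 f(5,3)=5 f(5,5)=1
t=6: f(6,-2)=14 f(6,0)=20 f(6,2)=15 f(6,4)=6 f(6,6)=1
t=7: f(7,-3)=14 f(7,-1)=34 f(7,1)=35 f(7,3)=21 f(7,5)=7 f(7,7)=1
t=8: f(8,-2)=48 f(8,0)=69 f(8,2)=56 f(8,4)=28 f(8,6)=8 f(8,8)=1
t=9: f(9,-3)=48 f(9,-1)=117 f(9,1)=125 f(9,3)=84 f(9,5)=36 f(9,7)=9 f(9,9)=1
t=10: f(10,-2)=165 f(10,0)=242 f(10,2)=209 f(10,4)=120 f(10,6)=45 f(10,8)=10 f(10,10)=1
Σ_s f(10,s) = 792
P = 792/1024 = 99/128

Answer: 99/128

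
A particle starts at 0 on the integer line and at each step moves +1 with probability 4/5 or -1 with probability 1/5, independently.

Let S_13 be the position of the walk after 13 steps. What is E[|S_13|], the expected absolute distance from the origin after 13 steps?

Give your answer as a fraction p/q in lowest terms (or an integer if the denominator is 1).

Answer: 1909111893/244140625

Derivation:
S_13 takes values m ≡ 1 (mod 2) with |m| ≤ 13; P(S_13=m) = C(13,(13+m)/2) · (4/5)^((13+m)/2) · (1/5)^((13-m)/2).
Distribution: P(S=-13)=1/1220703125, P(S=-11)=52/1220703125, P(S=-9)=1248/1220703125, P(S=-7)=18304/1220703125, P(S=-5)=36608/244140625, P(S=-3)=1317888/1220703125, P(S=-1)=7028736/1220703125, P(S=1)=28114944/1220703125, P(S=3)=84344832/1220703125, P(S=5)=37486592/244140625, P(S=7)=299892736/1220703125, P(S=9)=327155712/1220703125, P(S=11)=218103808/1220703125, P(S=13)=67108864/1220703125
E[|S_13|] = Σ_m |m|·P(S_13=m) = 1909111893/244140625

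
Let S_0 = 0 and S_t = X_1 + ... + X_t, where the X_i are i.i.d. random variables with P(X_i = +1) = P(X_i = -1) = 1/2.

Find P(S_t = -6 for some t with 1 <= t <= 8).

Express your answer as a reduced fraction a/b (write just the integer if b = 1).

Answer: 5/128

Derivation:
Count via complement. Let g(t,s) = #length-t paths at position s with S_1..S_t all ≠ -6.
g(t,s) = g(t-1,s-1) + g(t-1,s+1) for s ≠ -6; g(t,-6) = 0.
t=0: g(0,0)=1
t=1: g(1,-1)=1 g(1,1)=1
t=2: g(2,-2)=1 g(2,0)=2 g(2,2)=1
t=3: g(3,-3)=1 g(3,-1)=3 g(3,1)=3 g(3,3)=1
t=4: g(4,-4)=1 g(4,-2)=4 g(4,0)=6 g(4,2)=4 g(4,4)=1
t=5: g(5,-5)=1 g(5,-3)=5 g(5,-1)=10 g(5,1)=10 g(5,3)=5 g(5,5)=1
t=6: g(6,-4)=6 g(6,-2)=15 g(6,0)=20 g(6,2)=15 g(6,4)=6 g(6,6)=1
t=7: g(7,-5)=6 g(7,-3)=21 g(7,-1)=35 g(7,1)=35 g(7,3)=21 g(7,5)=7 g(7,7)=1
t=8: g(8,-4)=27 g(8,-2)=56 g(8,0)=70 g(8,2)=56 g(8,4)=28 g(8,6)=8 g(8,8)=1
Paths never hitting -6: Σ_s g(8,s) = 246
Paths hitting -6: 2^8 - 246 = 10
P = 10/256 = 5/128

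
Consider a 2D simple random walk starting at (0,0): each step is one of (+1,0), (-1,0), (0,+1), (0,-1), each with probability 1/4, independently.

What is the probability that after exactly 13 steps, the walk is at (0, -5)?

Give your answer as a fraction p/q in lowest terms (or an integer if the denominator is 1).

Let h be the number of horizontal steps (so 13-h are vertical). To end at (0,-5) need (h+0)/2 right-steps and ((13-h)-5)/2 up-steps.
Sum over h with 0 ≤ h ≤ 8, h ≡ 0 (mod 2), 13-h ≡ 1 (mod 2):
h=0: C(13,0)·C(0,0)·C(13,4) = 1·1·715 = 715
h=2: C(13,2)·C(2,1)·C(11,3) = 78·2·165 = 25740
h=4: C(13,4)·C(4,2)·C(9,2) = 715·6·36 = 154440
h=6: C(13,6)·C(6,3)·C(7,1) = 1716·20·7 = 240240
h=8: C(13,8)·C(8,4)·C(5,0) = 1287·70·1 = 90090
Total favorable: 511225
Total paths: 4^13 = 67108864
P = 511225/67108864 = 511225/67108864

Answer: 511225/67108864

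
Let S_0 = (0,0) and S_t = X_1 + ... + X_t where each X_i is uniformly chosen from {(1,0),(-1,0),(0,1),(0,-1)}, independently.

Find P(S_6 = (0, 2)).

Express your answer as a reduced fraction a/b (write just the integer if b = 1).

Let h be the number of horizontal steps (so 6-h are vertical). To end at (0,2) need (h+0)/2 right-steps and ((6-h)+2)/2 up-steps.
Sum over h with 0 ≤ h ≤ 4, h ≡ 0 (mod 2), 6-h ≡ 0 (mod 2):
h=0: C(6,0)·C(0,0)·C(6,4) = 1·1·15 = 15
h=2: C(6,2)·C(2,1)·C(4,3) = 15·2·4 = 120
h=4: C(6,4)·C(4,2)·C(2,2) = 15·6·1 = 90
Total favorable: 225
Total paths: 4^6 = 4096
P = 225/4096 = 225/4096

Answer: 225/4096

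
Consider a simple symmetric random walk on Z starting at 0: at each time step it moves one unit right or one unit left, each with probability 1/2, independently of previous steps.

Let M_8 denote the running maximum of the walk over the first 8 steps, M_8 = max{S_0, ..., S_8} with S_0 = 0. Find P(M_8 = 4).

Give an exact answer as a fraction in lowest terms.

Let M_8 = max(S_0,...,S_8). Use the reflection principle: for j ≥ 1, #{paths with M_8 ≥ j} = #{S_8 ≥ j} + #{S_8 ≥ j+1}.
By reflection, #{M_8 ≥ 4} = #{S_8 ≥ 4} + #{S_8 ≥ 5} = 37 + 9 = 46.
#{M_8 ≥ 5} = #{S_8 ≥ 5} + #{S_8 ≥ 6} = 9 + 9 = 18.
#{M_8 = 4} = 46 - 18 = 28.
P(M_8 = 4) = 28/256 = 7/64

Answer: 7/64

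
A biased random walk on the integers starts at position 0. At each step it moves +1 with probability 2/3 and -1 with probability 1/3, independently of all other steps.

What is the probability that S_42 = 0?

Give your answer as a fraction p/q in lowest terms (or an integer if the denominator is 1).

To be at 0 after 42 steps: need exactly 21 steps of +1 and 21 of -1.
Number of such sequences: C(42,21) = 538257874440
Each has probability (2/3)^21 · (1/3)^21 = 2097152/109418989131512359209
P = 538257874440 · 2097152/109418989131512359209 = 376269525965864960/36472996377170786403

Answer: 376269525965864960/36472996377170786403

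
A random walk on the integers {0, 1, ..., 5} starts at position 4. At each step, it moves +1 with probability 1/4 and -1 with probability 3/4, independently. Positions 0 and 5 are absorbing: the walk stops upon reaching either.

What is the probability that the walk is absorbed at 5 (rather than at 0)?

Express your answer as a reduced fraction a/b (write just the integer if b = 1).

Biased walk: p = 1/4, q = 3/4, r = q/p = 3
Gambler's ruin: P(hit 5 before 0 | start at 4) = (1 - r^a)/(1 - r^N)
r^4 = 81; r^5 = 243
P = (1 - 81) / (1 - 243) = -80 / -242 = 40/121

Answer: 40/121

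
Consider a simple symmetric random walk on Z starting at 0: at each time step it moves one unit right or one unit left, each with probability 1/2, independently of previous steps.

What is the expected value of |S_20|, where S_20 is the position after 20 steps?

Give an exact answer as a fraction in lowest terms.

Answer: 230945/65536

Derivation:
S_20 takes values m ≡ 0 (mod 2) with |m| ≤ 20; P(S_20=m) = C(20,(20+m)/2)/2^20.
Total paths: 2^20 = 1048576
Distribution: P(S=-20)=1/1048576, P(S=-18)=20/1048576, P(S=-16)=190/1048576, P(S=-14)=1140/1048576, P(S=-12)=4845/1048576, P(S=-10)=15504/1048576, P(S=-8)=38760/1048576, P(S=-6)=77520/1048576, P(S=-4)=125970/1048576, P(S=-2)=167960/1048576, P(S=0)=184756/1048576, P(S=2)=167960/1048576, P(S=4)=125970/1048576, P(S=6)=77520/1048576, P(S=8)=38760/1048576, P(S=10)=15504/1048576, P(S=12)=4845/1048576, P(S=14)=1140/1048576, P(S=16)=190/1048576, P(S=18)=20/1048576, P(S=20)=1/1048576
E[|S_20|] = Σ_m |m|·P(S_20=m) = 3695120/1048576 = 230945/65536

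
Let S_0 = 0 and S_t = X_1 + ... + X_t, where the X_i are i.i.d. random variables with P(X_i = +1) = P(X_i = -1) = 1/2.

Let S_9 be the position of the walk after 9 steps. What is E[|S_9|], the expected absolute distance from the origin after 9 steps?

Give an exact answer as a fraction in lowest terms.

S_9 takes values m ≡ 1 (mod 2) with |m| ≤ 9; P(S_9=m) = C(9,(9+m)/2)/2^9.
Total paths: 2^9 = 512
Distribution: P(S=-9)=1/512, P(S=-7)=9/512, P(S=-5)=36/512, P(S=-3)=84/512, P(S=-1)=126/512, P(S=1)=126/512, P(S=3)=84/512, P(S=5)=36/512, P(S=7)=9/512, P(S=9)=1/512
E[|S_9|] = Σ_m |m|·P(S_9=m) = 1260/512 = 315/128

Answer: 315/128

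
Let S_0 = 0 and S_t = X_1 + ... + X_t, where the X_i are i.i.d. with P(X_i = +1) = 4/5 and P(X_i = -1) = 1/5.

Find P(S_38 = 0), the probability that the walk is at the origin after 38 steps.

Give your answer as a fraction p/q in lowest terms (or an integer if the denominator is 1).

To be at 0 after 38 steps: need exactly 19 steps of +1 and 19 of -1.
Number of such sequences: C(38,19) = 35345263800
Each has probability (4/5)^19 · (1/5)^19 = 274877906944/363797880709171295166015625
P = 35345263800 · 274877906944/363797880709171295166015625 = 388625285349101273088/14551915228366851806640625

Answer: 388625285349101273088/14551915228366851806640625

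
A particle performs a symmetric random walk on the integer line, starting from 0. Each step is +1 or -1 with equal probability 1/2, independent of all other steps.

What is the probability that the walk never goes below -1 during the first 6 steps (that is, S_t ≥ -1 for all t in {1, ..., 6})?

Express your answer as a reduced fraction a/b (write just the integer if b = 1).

Let f(t,s) = #length-t paths at position s with S_1..S_t all ≥ -1.
f(t,s) = f(t-1,s-1) + f(t-1,s+1) for s ≥ -1; f(t,s) = 0 for s < -1.
t=0: f(0,0)=1
t=1: f(1,-1)=1 f(1,1)=1
t=2: f(2,0)=2 f(2,2)=1
t=3: f(3,-1)=2 f(3,1)=3 f(3,3)=1
t=4: f(4,0)=5 f(4,2)=4 f(4,4)=1
t=5: f(5,-1)=5 f(5,1)=9 f(5,3)=5 f(5,5)=1
t=6: f(6,0)=14 f(6,2)=14 f(6,4)=6 f(6,6)=1
Σ_s f(6,s) = 35
P = 35/64 = 35/64

Answer: 35/64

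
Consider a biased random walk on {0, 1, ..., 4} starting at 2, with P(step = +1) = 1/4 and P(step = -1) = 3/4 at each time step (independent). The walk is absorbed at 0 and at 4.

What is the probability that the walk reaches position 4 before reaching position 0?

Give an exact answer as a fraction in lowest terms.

Answer: 1/10

Derivation:
Biased walk: p = 1/4, q = 3/4, r = q/p = 3
Gambler's ruin: P(hit 4 before 0 | start at 2) = (1 - r^a)/(1 - r^N)
r^2 = 9; r^4 = 81
P = (1 - 9) / (1 - 81) = -8 / -80 = 1/10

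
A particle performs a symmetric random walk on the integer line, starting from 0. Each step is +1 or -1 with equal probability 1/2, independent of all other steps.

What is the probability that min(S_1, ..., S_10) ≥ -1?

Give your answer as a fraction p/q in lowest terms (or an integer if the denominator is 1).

Let f(t,s) = #length-t paths at position s with S_1..S_t all ≥ -1.
f(t,s) = f(t-1,s-1) + f(t-1,s+1) for s ≥ -1; f(t,s) = 0 for s < -1.
t=0: f(0,0)=1
t=1: f(1,-1)=1 f(1,1)=1
t=2: f(2,0)=2 f(2,2)=1
t=3: f(3,-1)=2 f(3,1)=3 f(3,3)=1
t=4: f(4,0)=5 f(4,2)=4 f(4,4)=1
t=5: f(5,-1)=5 f(5,1)=9 f(5,3)=5 f(5,5)=1
t=6: f(6,0)=14 f(6,2)=14 f(6,4)=6 f(6,6)=1
t=7: f(7,-1)=14 f(7,1)=28 f(7,3)=20 f(7,5)=7 f(7,7)=1
t=8: f(8,0)=42 f(8,2)=48 f(8,4)=27 f(8,6)=8 f(8,8)=1
t=9: f(9,-1)=42 f(9,1)=90 f(9,3)=75 f(9,5)=35 f(9,7)=9 f(9,9)=1
t=10: f(10,0)=132 f(10,2)=165 f(10,4)=110 f(10,6)=44 f(10,8)=10 f(10,10)=1
Σ_s f(10,s) = 462
P = 462/1024 = 231/512

Answer: 231/512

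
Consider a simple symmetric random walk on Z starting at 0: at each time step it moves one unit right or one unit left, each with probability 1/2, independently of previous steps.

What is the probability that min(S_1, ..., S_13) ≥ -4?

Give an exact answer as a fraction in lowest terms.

Let f(t,s) = #length-t paths at position s with S_1..S_t all ≥ -4.
f(t,s) = f(t-1,s-1) + f(t-1,s+1) for s ≥ -4; f(t,s) = 0 for s < -4.
t=0: f(0,0)=1
t=1: f(1,-1)=1 f(1,1)=1
t=2: f(2,-2)=1 f(2,0)=2 f(2,2)=1
t=3: f(3,-3)=1 f(3,-1)=3 f(3,1)=3 f(3,3)=1
t=4: f(4,-4)=1 f(4,-2)=4 f(4,0)=6 f(4,2)=4 f(4,4)=1
t=5: f(5,-3)=5 f(5,-1)=10 f(5,1)=10 f(5,3)=5 f(5,5)=1
t=6: f(6,-4)=5 f(6,-2)=15 f(6,0)=20 f(6,2)=15 f(6,4)=6 f(6,6)=1
t=7: f(7,-3)=20 f(7,-1)=35 f(7,1)=35 f(7,3)=21 f(7,5)=7 f(7,7)=1
t=8: f(8,-4)=20 f(8,-2)=55 f(8,0)=70 f(8,2)=56 f(8,4)=28 f(8,6)=8 f(8,8)=1
t=9: f(9,-3)=75 f(9,-1)=125 f(9,1)=126 f(9,3)=84 f(9,5)=36 f(9,7)=9 f(9,9)=1
t=10: f(10,-4)=75 f(10,-2)=200 f(10,0)=251 f(10,2)=210 f(10,4)=120 f(10,6)=45 f(10,8)=10 f(10,10)=1
t=11: f(11,-3)=275 f(11,-1)=451 f(11,1)=461 f(11,3)=330 f(11,5)=165 f(11,7)=55 f(11,9)=11 f(11,11)=1
t=12: f(12,-4)=275 f(12,-2)=726 f(12,0)=912 f(12,2)=791 f(12,4)=495 f(12,6)=220 f(12,8)=66 f(12,10)=12 f(12,12)=1
t=13: f(13,-3)=1001 f(13,-1)=1638 f(13,1)=1703 f(13,3)=1286 f(13,5)=715 f(13,7)=286 f(13,9)=78 f(13,11)=13 f(13,13)=1
Σ_s f(13,s) = 6721
P = 6721/8192 = 6721/8192

Answer: 6721/8192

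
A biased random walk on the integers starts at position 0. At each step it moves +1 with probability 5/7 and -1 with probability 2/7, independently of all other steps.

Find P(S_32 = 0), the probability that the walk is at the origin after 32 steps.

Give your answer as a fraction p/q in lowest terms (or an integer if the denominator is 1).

To be at 0 after 32 steps: need exactly 16 steps of +1 and 16 of -1.
Number of such sequences: C(32,16) = 601080390
Each has probability (5/7)^16 · (2/7)^16 = 10000000000000000/1104427674243920646305299201
P = 601080390 · 10000000000000000/1104427674243920646305299201 = 6010803900000000000000000/1104427674243920646305299201

Answer: 6010803900000000000000000/1104427674243920646305299201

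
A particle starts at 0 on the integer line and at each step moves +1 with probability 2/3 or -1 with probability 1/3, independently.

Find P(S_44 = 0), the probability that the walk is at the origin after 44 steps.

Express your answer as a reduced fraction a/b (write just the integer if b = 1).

To be at 0 after 44 steps: need exactly 22 steps of +1 and 22 of -1.
Number of such sequences: C(44,22) = 2104098963720
Each has probability (2/3)^22 · (1/3)^22 = 4194304/984770902183611232881
P = 2104098963720 · 4194304/984770902183611232881 = 2941743566642216960/328256967394537077627

Answer: 2941743566642216960/328256967394537077627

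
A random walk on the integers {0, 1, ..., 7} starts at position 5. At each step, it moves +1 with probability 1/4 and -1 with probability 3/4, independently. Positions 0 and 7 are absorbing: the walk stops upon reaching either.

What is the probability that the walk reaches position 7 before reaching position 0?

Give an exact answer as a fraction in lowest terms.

Answer: 121/1093

Derivation:
Biased walk: p = 1/4, q = 3/4, r = q/p = 3
Gambler's ruin: P(hit 7 before 0 | start at 5) = (1 - r^a)/(1 - r^N)
r^5 = 243; r^7 = 2187
P = (1 - 243) / (1 - 2187) = -242 / -2186 = 121/1093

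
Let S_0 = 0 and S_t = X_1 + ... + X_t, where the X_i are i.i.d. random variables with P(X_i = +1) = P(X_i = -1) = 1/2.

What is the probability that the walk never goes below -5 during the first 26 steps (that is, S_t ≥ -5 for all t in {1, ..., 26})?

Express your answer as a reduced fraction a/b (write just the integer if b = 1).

Answer: 50480055/67108864

Derivation:
Let f(t,s) = #length-t paths at position s with S_1..S_t all ≥ -5.
f(t,s) = f(t-1,s-1) + f(t-1,s+1) for s ≥ -5; f(t,s) = 0 for s < -5.
t=0: f(0,0)=1
t=1: f(1,-1)=1 f(1,1)=1
t=2: f(2,-2)=1 f(2,0)=2 f(2,2)=1
t=3: f(3,-3)=1 f(3,-1)=3 f(3,1)=3 f(3,3)=1
t=4: f(4,-4)=1 f(4,-2)=4 f(4,0)=6 f(4,2)=4 f(4,4)=1
t=5: f(5,-5)=1 f(5,-3)=5 f(5,-1)=10 f(5,1)=10 f(5,3)=5 f(5,5)=1
t=6: f(6,-4)=6 f(6,-2)=15 f(6,0)=20 f(6,2)=15 f(6,4)=6 f(6,6)=1
t=7: f(7,-5)=6 f(7,-3)=21 f(7,-1)=35 f(7,1)=35 f(7,3)=21 f(7,5)=7 f(7,7)=1
t=8: f(8,-4)=27 f(8,-2)=56 f(8,0)=70 f(8,2)=56 f(8,4)=28 f(8,6)=8 f(8,8)=1
t=9: f(9,-5)=27 f(9,-3)=83 f(9,-1)=126 f(9,1)=126 f(9,3)=84 f(9,5)=36 f(9,7)=9 f(9,9)=1
t=10: f(10,-4)=110 f(10,-2)=209 f(10,0)=252 f(10,2)=210 f(10,4)=120 f(10,6)=45 f(10,8)=10 f(10,10)=1
t=11: f(11,-5)=110 f(11,-3)=319 f(11,-1)=461 f(11,1)=462 f(11,3)=330 f(11,5)=165 f(11,7)=55 f(11,9)=11 f(11,11)=1
t=12: f(12,-4)=429 f(12,-2)=780 f(12,0)=923 f(12,2)=792 f(12,4)=495 f(12,6)=220 f(12,8)=66 f(12,10)=12 f(12,12)=1
t=13: f(13,-5)=429 f(13,-3)=1209 f(13,-1)=1703 f(13,1)=1715 f(13,3)=1287 f(13,5)=715 f(13,7)=286 f(13,9)=78 f(13,11)=13 f(13,13)=1
t=14: f(14,-4)=1638 f(14,-2)=2912 f(14,0)=3418 f(14,2)=3002 f(14,4)=2002 f(14,6)=1001 f(14,8)=364 f(14,10)=91 f(14,12)=14 f(14,14)=1
t=15: f(15,-5)=1638 f(15,-3)=4550 f(15,-1)=6330 f(15,1)=6420 f(15,3)=5004 f(15,5)=3003 f(15,7)=1365 f(15,9)=455 f(15,11)=105 f(15,13)=15 f(15,15)=1
t=16: f(16,-4)=6188 f(16,-2)=10880 f(16,0)=12750 f(16,2)=11424 f(16,4)=8007 f(16,6)=4368 f(16,8)=1820 f(16,10)=560 f(16,12)=120 f(16,14)=16 f(16,16)=1
t=17: f(17,-5)=6188 f(17,-3)=17068 f(17,-1)=23630 f(17,1)=24174 f(17,3)=19431 f(17,5)=12375 f(17,7)=6188 f(17,9)=2380 f(17,11)=680 f(17,13)=136 f(17,15)=17 f(17,17)=1
t=18: f(18,-4)=23256 f(18,-2)=40698 f(18,0)=47804 f(18,2)=43605 f(18,4)=31806 f(18,6)=18563 f(18,8)=8568 f(18,10)=3060 f(18,12)=816 f(18,14)=153 f(18,16)=18 f(18,18)=1
t=19: f(19,-5)=23256 f(19,-3)=63954 f(19,-1)=88502 f(19,1)=91409 f(19,3)=75411 f(19,5)=50369 f(19,7)=27131 f(19,9)=11628 f(19,11)=3876 f(19,13)=969 f(19,15)=171 f(19,17)=19 f(19,19)=1
t=20: f(20,-4)=87210 f(20,-2)=152456 f(20,0)=179911 f(20,2)=166820 f(20,4)=125780 f(20,6)=77500 f(20,8)=38759 f(20,10)=15504 f(20,12)=4845 f(20,14)=1140 f(20,16)=190 f(20,18)=20 f(20,20)=1
t=21: f(21,-5)=87210 f(21,-3)=239666 f(21,-1)=332367 f(21,1)=346731 f(21,3)=292600 f(21,5)=203280 f(21,7)=116259 f(21,9)=54263 f(21,11)=20349 f(21,13)=5985 f(21,15)=1330 f(21,17)=210 f(21,19)=21 f(21,21)=1
t=22: f(22,-4)=326876 f(22,-2)=572033 f(22,0)=679098 f(22,2)=639331 f(22,4)=495880 f(22,6)=319539 f(22,8)=170522 f(22,10)=74612 f(22,12)=26334 f(22,14)=7315 f(22,16)=1540 f(22,18)=231 f(22,20)=22 f(22,22)=1
t=23: f(23,-5)=326876 f(23,-3)=898909 f(23,-1)=1251131 f(23,1)=1318429 f(23,3)=1135211 f(23,5)=815419 f(23,7)=490061 f(23,9)=245134 f(23,11)=100946 f(23,13)=33649 f(23,15)=8855 f(23,17)=1771 f(23,19)=253 f(23,21)=23 f(23,23)=1
t=24: f(24,-4)=1225785 f(24,-2)=2150040 f(24,0)=2569560 f(24,2)=2453640 f(24,4)=1950630 f(24,6)=1305480 f(24,8)=735195 f(24,10)=346080 f(24,12)=134595 f(24,14)=42504 f(24,16)=10626 f(24,18)=2024 f(24,20)=276 f(24,22)=24 f(24,24)=1
t=25: f(25,-5)=1225785 f(25,-3)=3375825 f(25,-1)=4719600 f(25,1)=5023200 f(25,3)=4404270 f(25,5)=3256110 f(25,7)=2040675 f(25,9)=1081275 f(25,11)=480675 f(25,13)=177099 f(25,15)=53130 f(25,17)=12650 f(25,19)=2300 f(25,21)=300 f(25,23)=25 f(25,25)=1
t=26: f(26,-4)=4601610 f(26,-2)=8095425 f(26,0)=9742800 f(26,2)=9427470 f(26,4)=7660380 f(26,6)=5296785 f(26,8)=3121950 f(26,10)=1561950 f(26,12)=657774 f(26,14)=230229 f(26,16)=65780 f(26,18)=14950 f(26,20)=2600 f(26,22)=325 f(26,24)=26 f(26,26)=1
Σ_s f(26,s) = 50480055
P = 50480055/67108864 = 50480055/67108864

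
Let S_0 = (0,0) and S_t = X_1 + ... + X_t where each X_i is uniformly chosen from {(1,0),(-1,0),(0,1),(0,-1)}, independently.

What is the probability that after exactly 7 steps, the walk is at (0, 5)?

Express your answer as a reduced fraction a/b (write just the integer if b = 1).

Answer: 49/16384

Derivation:
Let h be the number of horizontal steps (so 7-h are vertical). To end at (0,5) need (h+0)/2 right-steps and ((7-h)+5)/2 up-steps.
Sum over h with 0 ≤ h ≤ 2, h ≡ 0 (mod 2), 7-h ≡ 1 (mod 2):
h=0: C(7,0)·C(0,0)·C(7,6) = 1·1·7 = 7
h=2: C(7,2)·C(2,1)·C(5,5) = 21·2·1 = 42
Total favorable: 49
Total paths: 4^7 = 16384
P = 49/16384 = 49/16384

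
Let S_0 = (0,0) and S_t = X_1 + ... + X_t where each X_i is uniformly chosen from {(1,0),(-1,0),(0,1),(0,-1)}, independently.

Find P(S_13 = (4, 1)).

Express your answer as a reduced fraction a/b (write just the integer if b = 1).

Answer: 920205/67108864

Derivation:
Let h be the number of horizontal steps (so 13-h are vertical). To end at (4,1) need (h+4)/2 right-steps and ((13-h)+1)/2 up-steps.
Sum over h with 4 ≤ h ≤ 12, h ≡ 0 (mod 2), 13-h ≡ 1 (mod 2):
h=4: C(13,4)·C(4,4)·C(9,5) = 715·1·126 = 90090
h=6: C(13,6)·C(6,5)·C(7,4) = 1716·6·35 = 360360
h=8: C(13,8)·C(8,6)·C(5,3) = 1287·28·10 = 360360
h=10: C(13,10)·C(10,7)·C(3,2) = 286·120·3 = 102960
h=12: C(13,12)·C(12,8)·C(1,1) = 13·495·1 = 6435
Total favorable: 920205
Total paths: 4^13 = 67108864
P = 920205/67108864 = 920205/67108864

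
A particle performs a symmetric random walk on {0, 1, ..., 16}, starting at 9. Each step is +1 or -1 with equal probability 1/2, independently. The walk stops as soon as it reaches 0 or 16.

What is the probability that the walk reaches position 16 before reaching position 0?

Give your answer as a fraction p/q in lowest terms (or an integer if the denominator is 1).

Symmetric walk (p = 1/2): the harmonic-function argument gives P(hit 16 before 0 | start at 9) = a/N.
P = 9/16 = 9/16

Answer: 9/16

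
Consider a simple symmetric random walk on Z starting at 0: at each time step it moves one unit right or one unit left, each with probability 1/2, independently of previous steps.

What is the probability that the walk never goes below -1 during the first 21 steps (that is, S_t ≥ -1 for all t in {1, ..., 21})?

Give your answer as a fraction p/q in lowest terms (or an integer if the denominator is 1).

Let f(t,s) = #length-t paths at position s with S_1..S_t all ≥ -1.
f(t,s) = f(t-1,s-1) + f(t-1,s+1) for s ≥ -1; f(t,s) = 0 for s < -1.
t=0: f(0,0)=1
t=1: f(1,-1)=1 f(1,1)=1
t=2: f(2,0)=2 f(2,2)=1
t=3: f(3,-1)=2 f(3,1)=3 f(3,3)=1
t=4: f(4,0)=5 f(4,2)=4 f(4,4)=1
t=5: f(5,-1)=5 f(5,1)=9 f(5,3)=5 f(5,5)=1
t=6: f(6,0)=14 f(6,2)=14 f(6,4)=6 f(6,6)=1
t=7: f(7,-1)=14 f(7,1)=28 f(7,3)=20 f(7,5)=7 f(7,7)=1
t=8: f(8,0)=42 f(8,2)=48 f(8,4)=27 f(8,6)=8 f(8,8)=1
t=9: f(9,-1)=42 f(9,1)=90 f(9,3)=75 f(9,5)=35 f(9,7)=9 f(9,9)=1
t=10: f(10,0)=132 f(10,2)=165 f(10,4)=110 f(10,6)=44 f(10,8)=10 f(10,10)=1
t=11: f(11,-1)=132 f(11,1)=297 f(11,3)=275 f(11,5)=154 f(11,7)=54 f(11,9)=11 f(11,11)=1
t=12: f(12,0)=429 f(12,2)=572 f(12,4)=429 f(12,6)=208 f(12,8)=65 f(12,10)=12 f(12,12)=1
t=13: f(13,-1)=429 f(13,1)=1001 f(13,3)=1001 f(13,5)=637 f(13,7)=273 f(13,9)=77 f(13,11)=13 f(13,13)=1
t=14: f(14,0)=1430 f(14,2)=2002 f(14,4)=1638 f(14,6)=910 f(14,8)=350 f(14,10)=90 f(14,12)=14 f(14,14)=1
t=15: f(15,-1)=1430 f(15,1)=3432 f(15,3)=3640 f(15,5)=2548 f(15,7)=1260 f(15,9)=440 f(15,11)=104 f(15,13)=15 f(15,15)=1
t=16: f(16,0)=4862 f(16,2)=7072 f(16,4)=6188 f(16,6)=3808 f(16,8)=1700 f(16,10)=544 f(16,12)=119 f(16,14)=16 f(16,16)=1
t=17: f(17,-1)=4862 f(17,1)=11934 f(17,3)=13260 f(17,5)=9996 f(17,7)=5508 f(17,9)=2244 f(17,11)=663 f(17,13)=135 f(17,15)=17 f(17,17)=1
t=18: f(18,0)=16796 f(18,2)=25194 f(18,4)=23256 f(18,6)=15504 f(18,8)=7752 f(18,10)=2907 f(18,12)=798 f(18,14)=152 f(18,16)=18 f(18,18)=1
t=19: f(19,-1)=16796 f(19,1)=41990 f(19,3)=48450 f(19,5)=38760 f(19,7)=23256 f(19,9)=10659 f(19,11)=3705 f(19,13)=950 f(19,15)=170 f(19,17)=19 f(19,19)=1
t=20: f(20,0)=58786 f(20,2)=90440 f(20,4)=87210 f(20,6)=62016 f(20,8)=33915 f(20,10)=14364 f(20,12)=4655 f(20,14)=1120 f(20,16)=189 f(20,18)=20 f(20,20)=1
t=21: f(21,-1)=58786 f(21,1)=149226 f(21,3)=177650 f(21,5)=149226 f(21,7)=95931 f(21,9)=48279 f(21,11)=19019 f(21,13)=5775 f(21,15)=1309 f(21,17)=209 f(21,19)=21 f(21,21)=1
Σ_s f(21,s) = 705432
P = 705432/2097152 = 88179/262144

Answer: 88179/262144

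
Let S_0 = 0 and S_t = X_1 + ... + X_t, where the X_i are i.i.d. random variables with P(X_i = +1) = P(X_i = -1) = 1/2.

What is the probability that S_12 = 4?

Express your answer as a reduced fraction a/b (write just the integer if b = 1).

Answer: 495/4096

Derivation:
To reach position 4 after 12 steps: need 8 steps of +1 and 4 of -1.
Favorable paths: C(12,8) = 495
Total paths: 2^12 = 4096
P = 495/4096 = 495/4096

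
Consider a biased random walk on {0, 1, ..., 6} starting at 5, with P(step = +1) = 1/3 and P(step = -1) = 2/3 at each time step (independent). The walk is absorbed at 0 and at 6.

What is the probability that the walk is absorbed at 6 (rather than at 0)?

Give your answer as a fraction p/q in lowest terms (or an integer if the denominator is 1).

Biased walk: p = 1/3, q = 2/3, r = q/p = 2
Gambler's ruin: P(hit 6 before 0 | start at 5) = (1 - r^a)/(1 - r^N)
r^5 = 32; r^6 = 64
P = (1 - 32) / (1 - 64) = -31 / -63 = 31/63

Answer: 31/63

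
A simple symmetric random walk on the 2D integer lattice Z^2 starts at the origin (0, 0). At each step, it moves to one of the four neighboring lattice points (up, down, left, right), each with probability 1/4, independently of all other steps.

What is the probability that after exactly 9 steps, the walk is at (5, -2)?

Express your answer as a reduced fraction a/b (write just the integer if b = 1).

Answer: 189/65536

Derivation:
Let h be the number of horizontal steps (so 9-h are vertical). To end at (5,-2) need (h+5)/2 right-steps and ((9-h)-2)/2 up-steps.
Sum over h with 5 ≤ h ≤ 7, h ≡ 1 (mod 2), 9-h ≡ 0 (mod 2):
h=5: C(9,5)·C(5,5)·C(4,1) = 126·1·4 = 504
h=7: C(9,7)·C(7,6)·C(2,0) = 36·7·1 = 252
Total favorable: 756
Total paths: 4^9 = 262144
P = 756/262144 = 189/65536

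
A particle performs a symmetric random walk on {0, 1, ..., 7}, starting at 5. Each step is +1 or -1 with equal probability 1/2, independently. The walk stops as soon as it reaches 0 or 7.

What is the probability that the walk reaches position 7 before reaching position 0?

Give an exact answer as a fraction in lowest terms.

Answer: 5/7

Derivation:
Symmetric walk (p = 1/2): the harmonic-function argument gives P(hit 7 before 0 | start at 5) = a/N.
P = 5/7 = 5/7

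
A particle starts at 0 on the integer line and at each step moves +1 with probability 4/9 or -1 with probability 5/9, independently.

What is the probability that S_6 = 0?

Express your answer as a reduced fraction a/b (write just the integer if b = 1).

Answer: 160000/531441

Derivation:
To be at 0 after 6 steps: need exactly 3 steps of +1 and 3 of -1.
Number of such sequences: C(6,3) = 20
Each has probability (4/9)^3 · (5/9)^3 = 8000/531441
P = 20 · 8000/531441 = 160000/531441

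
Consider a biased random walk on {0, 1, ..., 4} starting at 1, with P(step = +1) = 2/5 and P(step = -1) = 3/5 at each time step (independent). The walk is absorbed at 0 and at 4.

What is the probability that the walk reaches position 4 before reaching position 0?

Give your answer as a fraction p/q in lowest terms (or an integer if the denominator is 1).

Answer: 8/65

Derivation:
Biased walk: p = 2/5, q = 3/5, r = q/p = 3/2
Gambler's ruin: P(hit 4 before 0 | start at 1) = (1 - r^a)/(1 - r^N)
r^1 = 3/2; r^4 = 81/16
P = (1 - 3/2) / (1 - 81/16) = -1/2 / -65/16 = 8/65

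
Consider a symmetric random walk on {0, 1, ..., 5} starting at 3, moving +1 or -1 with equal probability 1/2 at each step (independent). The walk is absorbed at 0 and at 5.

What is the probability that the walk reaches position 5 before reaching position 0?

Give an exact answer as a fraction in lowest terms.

Symmetric walk (p = 1/2): the harmonic-function argument gives P(hit 5 before 0 | start at 3) = a/N.
P = 3/5 = 3/5

Answer: 3/5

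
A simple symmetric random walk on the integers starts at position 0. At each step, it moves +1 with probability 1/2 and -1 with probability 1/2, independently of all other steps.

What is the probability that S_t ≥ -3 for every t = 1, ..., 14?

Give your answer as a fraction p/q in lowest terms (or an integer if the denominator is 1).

Answer: 715/1024

Derivation:
Let f(t,s) = #length-t paths at position s with S_1..S_t all ≥ -3.
f(t,s) = f(t-1,s-1) + f(t-1,s+1) for s ≥ -3; f(t,s) = 0 for s < -3.
t=0: f(0,0)=1
t=1: f(1,-1)=1 f(1,1)=1
t=2: f(2,-2)=1 f(2,0)=2 f(2,2)=1
t=3: f(3,-3)=1 f(3,-1)=3 f(3,1)=3 f(3,3)=1
t=4: f(4,-2)=4 f(4,0)=6 f(4,2)=4 f(4,4)=1
t=5: f(5,-3)=4 f(5,-1)=10 f(5,1)=10 f(5,3)=5 f(5,5)=1
t=6: f(6,-2)=14 f(6,0)=20 f(6,2)=15 f(6,4)=6 f(6,6)=1
t=7: f(7,-3)=14 f(7,-1)=34 f(7,1)=35 f(7,3)=21 f(7,5)=7 f(7,7)=1
t=8: f(8,-2)=48 f(8,0)=69 f(8,2)=56 f(8,4)=28 f(8,6)=8 f(8,8)=1
t=9: f(9,-3)=48 f(9,-1)=117 f(9,1)=125 f(9,3)=84 f(9,5)=36 f(9,7)=9 f(9,9)=1
t=10: f(10,-2)=165 f(10,0)=242 f(10,2)=209 f(10,4)=120 f(10,6)=45 f(10,8)=10 f(10,10)=1
t=11: f(11,-3)=165 f(11,-1)=407 f(11,1)=451 f(11,3)=329 f(11,5)=165 f(11,7)=55 f(11,9)=11 f(11,11)=1
t=12: f(12,-2)=572 f(12,0)=858 f(12,2)=780 f(12,4)=494 f(12,6)=220 f(12,8)=66 f(12,10)=12 f(12,12)=1
t=13: f(13,-3)=572 f(13,-1)=1430 f(13,1)=1638 f(13,3)=1274 f(13,5)=714 f(13,7)=286 f(13,9)=78 f(13,11)=13 f(13,13)=1
t=14: f(14,-2)=2002 f(14,0)=3068 f(14,2)=2912 f(14,4)=1988 f(14,6)=1000 f(14,8)=364 f(14,10)=91 f(14,12)=14 f(14,14)=1
Σ_s f(14,s) = 11440
P = 11440/16384 = 715/1024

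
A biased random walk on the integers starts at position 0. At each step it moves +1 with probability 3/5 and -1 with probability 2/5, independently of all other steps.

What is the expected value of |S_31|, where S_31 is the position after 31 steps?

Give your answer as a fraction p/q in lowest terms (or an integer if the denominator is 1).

S_31 takes values m ≡ 1 (mod 2) with |m| ≤ 31; P(S_31=m) = C(31,(31+m)/2) · (3/5)^((31+m)/2) · (2/5)^((31-m)/2).
Distribution: P(S=-31)=2147483648/4656612873077392578125, P(S=-29)=99857989632/4656612873077392578125, P(S=-27)=449360953344/931322574615478515625, P(S=-25)=6515733823488/931322574615478515625, P(S=-23)=68415205146624/931322574615478515625, P(S=-21)=2770815808438272/4656612873077392578125, P(S=-19)=18010302754848768/4656612873077392578125, P(S=-17)=3859350590324736/186264514923095703125, P(S=-15)=17367077656461312/186264514923095703125, P(S=-13)=66573797683101696/186264514923095703125, P(S=-11)=1098467661771177984/931322574615478515625, P(S=-9)=3145611940526555136/931322574615478515625, P(S=-7)=1572805970263277568/186264514923095703125, P(S=-5)=3448074627115646976/186264514923095703125, P(S=-3)=6649858209437319168/186264514923095703125, P(S=-1)=56523794780217212928/931322574615478515625, P(S=1)=84785692170325819392/931322574615478515625, P(S=3)=22443271456850952192/186264514923095703125, P(S=5)=26183816699659444224/186264514923095703125, P(S=7)=26872864507545219072/186264514923095703125, P(S=9)=120927890283953485824/931322574615478515625, P(S=11)=95014770937392024576/931322574615478515625, P(S=13)=12956559673280730624/186264514923095703125, P(S=15)=7604937199534341888/186264514923095703125, P(S=17)=3802468599767170944/186264514923095703125, P(S=19)=39925920297555294912/4656612873077392578125, P(S=21)=13820510872230679008/4656612873077392578125, P(S=23)=767806159568371056/931322574615478515625, P(S=25)=164529891336079512/931322574615478515625, P(S=27)=25530500379736476/931322574615478515625, P(S=29)=12765250189868238/4656612873077392578125, P(S=31)=617673396283947/4656612873077392578125
E[|S_31|] = Σ_m |m|·P(S_31=m) = 1292422029532026543119/186264514923095703125

Answer: 1292422029532026543119/186264514923095703125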